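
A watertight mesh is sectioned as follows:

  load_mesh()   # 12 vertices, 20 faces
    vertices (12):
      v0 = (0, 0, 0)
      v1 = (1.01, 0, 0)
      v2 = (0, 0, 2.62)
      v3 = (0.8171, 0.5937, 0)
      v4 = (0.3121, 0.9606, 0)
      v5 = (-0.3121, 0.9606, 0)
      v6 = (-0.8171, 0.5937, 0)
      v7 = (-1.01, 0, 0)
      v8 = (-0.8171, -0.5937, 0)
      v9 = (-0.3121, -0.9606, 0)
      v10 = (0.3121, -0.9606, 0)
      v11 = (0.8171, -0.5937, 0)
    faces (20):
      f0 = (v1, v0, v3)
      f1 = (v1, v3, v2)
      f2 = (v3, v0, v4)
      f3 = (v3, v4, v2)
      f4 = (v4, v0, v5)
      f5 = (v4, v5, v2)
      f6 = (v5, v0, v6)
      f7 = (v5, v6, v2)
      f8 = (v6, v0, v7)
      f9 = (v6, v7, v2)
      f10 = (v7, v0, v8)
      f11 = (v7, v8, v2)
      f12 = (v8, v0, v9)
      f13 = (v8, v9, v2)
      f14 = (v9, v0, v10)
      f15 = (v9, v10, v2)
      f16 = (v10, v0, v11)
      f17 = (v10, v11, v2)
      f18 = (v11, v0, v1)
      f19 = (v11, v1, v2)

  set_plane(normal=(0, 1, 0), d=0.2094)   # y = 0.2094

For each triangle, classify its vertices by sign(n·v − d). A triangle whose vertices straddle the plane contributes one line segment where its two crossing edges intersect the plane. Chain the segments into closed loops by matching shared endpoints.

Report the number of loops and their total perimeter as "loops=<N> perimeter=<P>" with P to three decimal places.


Straddling triangles (10 of 20):
  (v1,v0,v3) [--+] → (0.288194, 0.2094, 0)–(0.941964, 0.2094, 0)  len=0.6538
  (v1,v3,v2) [-+-] → (0.941964, 0.2094, 0)–(0.288194, 0.2094, 1.69592)  len=1.8176
  (v3,v0,v4) [+-+] → (0.288194, 0.2094, 0)–(0.0680343, 0.2094, 0)  len=0.2202
  (v3,v4,v2) [++-] → (0.0680343, 0.2094, 2.04887)–(0.288194, 0.2094, 1.69592)  len=0.4160
  (v4,v0,v5) [+-+] → (0.0680343, 0.2094, 0)–(-0.0680343, 0.2094, 0)  len=0.1361
  (v4,v5,v2) [++-] → (-0.0680343, 0.2094, 2.04887)–(0.0680343, 0.2094, 2.04887)  len=0.1361
  (v5,v0,v6) [+-+] → (-0.0680343, 0.2094, 0)–(-0.288194, 0.2094, 0)  len=0.2202
  (v5,v6,v2) [++-] → (-0.288194, 0.2094, 1.69592)–(-0.0680343, 0.2094, 2.04887)  len=0.4160
  (v6,v0,v7) [+--] → (-0.288194, 0.2094, 0)–(-0.941964, 0.2094, 0)  len=0.6538
  (v6,v7,v2) [+--] → (-0.941964, 0.2094, 0)–(-0.288194, 0.2094, 1.69592)  len=1.8176

Chained into 1 loop(s):
  loop 1: 10 segments, perimeter = 6.4871
Total perimeter = 6.487

loops=1 perimeter=6.487


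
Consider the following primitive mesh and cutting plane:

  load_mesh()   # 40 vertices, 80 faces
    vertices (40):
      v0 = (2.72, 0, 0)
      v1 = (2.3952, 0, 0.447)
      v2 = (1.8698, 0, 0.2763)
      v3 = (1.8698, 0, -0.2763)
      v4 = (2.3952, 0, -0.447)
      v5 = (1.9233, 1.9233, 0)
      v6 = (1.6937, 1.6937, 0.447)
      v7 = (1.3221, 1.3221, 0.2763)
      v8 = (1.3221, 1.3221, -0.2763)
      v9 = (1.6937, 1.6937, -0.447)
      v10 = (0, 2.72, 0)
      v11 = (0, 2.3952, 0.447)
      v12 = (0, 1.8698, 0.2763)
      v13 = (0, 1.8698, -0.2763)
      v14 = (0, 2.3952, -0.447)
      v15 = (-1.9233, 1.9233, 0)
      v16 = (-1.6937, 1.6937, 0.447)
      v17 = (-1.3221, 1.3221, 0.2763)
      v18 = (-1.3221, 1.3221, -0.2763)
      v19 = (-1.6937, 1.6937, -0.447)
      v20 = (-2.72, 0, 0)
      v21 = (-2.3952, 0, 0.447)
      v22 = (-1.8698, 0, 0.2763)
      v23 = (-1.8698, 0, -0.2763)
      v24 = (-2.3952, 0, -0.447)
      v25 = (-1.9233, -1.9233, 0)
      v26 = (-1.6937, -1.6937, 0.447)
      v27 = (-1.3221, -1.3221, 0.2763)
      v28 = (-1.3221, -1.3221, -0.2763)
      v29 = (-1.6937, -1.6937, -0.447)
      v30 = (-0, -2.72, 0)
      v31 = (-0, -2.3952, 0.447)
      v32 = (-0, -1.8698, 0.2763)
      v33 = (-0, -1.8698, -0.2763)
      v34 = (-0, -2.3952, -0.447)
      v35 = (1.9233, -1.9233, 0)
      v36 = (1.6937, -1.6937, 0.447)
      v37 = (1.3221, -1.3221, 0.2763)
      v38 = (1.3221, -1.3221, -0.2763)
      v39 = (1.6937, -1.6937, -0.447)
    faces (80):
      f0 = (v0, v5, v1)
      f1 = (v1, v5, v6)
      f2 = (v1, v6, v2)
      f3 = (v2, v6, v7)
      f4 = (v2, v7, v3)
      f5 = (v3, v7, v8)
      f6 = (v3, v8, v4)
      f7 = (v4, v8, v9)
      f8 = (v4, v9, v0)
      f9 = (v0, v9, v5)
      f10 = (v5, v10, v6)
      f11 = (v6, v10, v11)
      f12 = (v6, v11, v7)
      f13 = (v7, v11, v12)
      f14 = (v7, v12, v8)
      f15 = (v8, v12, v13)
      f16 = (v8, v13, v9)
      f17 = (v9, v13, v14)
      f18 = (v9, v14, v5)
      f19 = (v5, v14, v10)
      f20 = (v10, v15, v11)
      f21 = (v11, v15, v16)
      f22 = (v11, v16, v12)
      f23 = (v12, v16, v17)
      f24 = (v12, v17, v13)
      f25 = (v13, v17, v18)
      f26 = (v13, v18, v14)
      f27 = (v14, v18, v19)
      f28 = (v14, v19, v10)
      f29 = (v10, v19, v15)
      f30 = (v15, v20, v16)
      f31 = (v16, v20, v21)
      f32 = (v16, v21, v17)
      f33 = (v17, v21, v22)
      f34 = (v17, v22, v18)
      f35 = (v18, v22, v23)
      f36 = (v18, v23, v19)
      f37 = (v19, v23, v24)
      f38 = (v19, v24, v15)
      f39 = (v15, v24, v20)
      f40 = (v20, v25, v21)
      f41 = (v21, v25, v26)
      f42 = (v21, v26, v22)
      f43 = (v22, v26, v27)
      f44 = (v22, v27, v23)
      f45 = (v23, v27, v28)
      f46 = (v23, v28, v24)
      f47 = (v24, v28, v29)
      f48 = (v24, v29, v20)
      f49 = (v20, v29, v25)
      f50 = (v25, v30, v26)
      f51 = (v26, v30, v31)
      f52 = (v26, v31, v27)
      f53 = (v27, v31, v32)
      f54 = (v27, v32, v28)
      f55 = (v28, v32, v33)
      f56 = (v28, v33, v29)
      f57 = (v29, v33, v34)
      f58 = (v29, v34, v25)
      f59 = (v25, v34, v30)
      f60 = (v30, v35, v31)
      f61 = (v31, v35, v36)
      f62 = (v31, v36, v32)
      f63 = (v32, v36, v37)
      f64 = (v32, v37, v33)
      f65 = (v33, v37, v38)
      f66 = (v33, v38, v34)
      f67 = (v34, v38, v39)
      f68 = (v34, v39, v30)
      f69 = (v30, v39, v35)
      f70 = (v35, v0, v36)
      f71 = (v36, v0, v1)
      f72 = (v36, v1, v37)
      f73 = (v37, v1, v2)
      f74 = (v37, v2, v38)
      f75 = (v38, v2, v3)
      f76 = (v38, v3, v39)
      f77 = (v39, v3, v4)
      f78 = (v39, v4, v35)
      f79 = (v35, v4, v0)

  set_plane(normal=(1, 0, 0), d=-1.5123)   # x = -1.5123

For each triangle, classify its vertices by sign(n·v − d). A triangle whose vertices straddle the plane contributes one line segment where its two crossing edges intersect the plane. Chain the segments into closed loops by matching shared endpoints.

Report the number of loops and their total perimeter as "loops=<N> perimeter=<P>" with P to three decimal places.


loops=2 perimeter=7.015

Straddling triangles (24 of 80):
  (v10,v15,v11) [+-+] → (-1.5123, 2.09355, 0)–(-1.5123, 2.02414, 0.0955218)  len=0.1181
  (v11,v15,v16) [+--] → (-1.5123, 2.02414, 0.0955218)–(-1.5123, 1.76883, 0.447)  len=0.4344
  (v11,v16,v12) [+-+] → (-1.5123, 1.76883, 0.447)–(-1.5123, 1.71256, 0.428718)  len=0.0592
  (v12,v16,v17) [+-+] → (-1.5123, 1.71256, 0.428718)–(-1.5123, 1.5123, 0.363671)  len=0.2106
  (v14,v18,v19) [++-] → (-1.5123, 1.5123, -0.363671)–(-1.5123, 1.76883, -0.447)  len=0.2697
  (v14,v19,v10) [+-+] → (-1.5123, 1.76883, -0.447)–(-1.5123, 1.80362, -0.399125)  len=0.0592
  (v10,v19,v15) [+--] → (-1.5123, 1.80362, -0.399125)–(-1.5123, 2.09355, 0)  len=0.4933
  (v16,v21,v17) [--+] → (-1.5123, 1.08777, 0.306555)–(-1.5123, 1.5123, 0.363671)  len=0.4284
  (v17,v21,v22) [+--] → (-1.5123, 1.08777, 0.306555)–(-1.5123, 0.862974, 0.2763)  len=0.2268
  (v17,v22,v18) [+-+] → (-1.5123, 0.862974, 0.2763)–(-1.5123, 0.862974, -0.0843984)  len=0.3607
  (v18,v22,v23) [+--] → (-1.5123, 0.862974, -0.0843984)–(-1.5123, 0.862974, -0.2763)  len=0.1919
  (v18,v23,v19) [+--] → (-1.5123, 0.862974, -0.2763)–(-1.5123, 1.5123, -0.363671)  len=0.6552
  (v22,v26,v27) [--+] → (-1.5123, -1.5123, 0.363671)–(-1.5123, -0.862974, 0.2763)  len=0.6552
  (v22,v27,v23) [-+-] → (-1.5123, -0.862974, 0.2763)–(-1.5123, -0.862974, 0.0843984)  len=0.1919
  (v23,v27,v28) [-++] → (-1.5123, -0.862974, 0.0843984)–(-1.5123, -0.862974, -0.2763)  len=0.3607
  (v23,v28,v24) [-+-] → (-1.5123, -0.862974, -0.2763)–(-1.5123, -1.08777, -0.306555)  len=0.2268
  (v24,v28,v29) [-+-] → (-1.5123, -1.08777, -0.306555)–(-1.5123, -1.5123, -0.363671)  len=0.4284
  (v25,v30,v26) [-+-] → (-1.5123, -2.09355, 0)–(-1.5123, -1.80362, 0.399125)  len=0.4933
  (v26,v30,v31) [-++] → (-1.5123, -1.80362, 0.399125)–(-1.5123, -1.76883, 0.447)  len=0.0592
  (v26,v31,v27) [-++] → (-1.5123, -1.76883, 0.447)–(-1.5123, -1.5123, 0.363671)  len=0.2697
  (v28,v33,v29) [++-] → (-1.5123, -1.71256, -0.428718)–(-1.5123, -1.5123, -0.363671)  len=0.2106
  (v29,v33,v34) [-++] → (-1.5123, -1.71256, -0.428718)–(-1.5123, -1.76883, -0.447)  len=0.0592
  (v29,v34,v25) [-+-] → (-1.5123, -1.76883, -0.447)–(-1.5123, -2.02414, -0.0955218)  len=0.4344
  (v25,v34,v30) [-++] → (-1.5123, -2.02414, -0.0955218)–(-1.5123, -2.09355, 0)  len=0.1181

Chained into 2 loop(s):
  loop 1: 12 segments, perimeter = 3.5074
  loop 2: 12 segments, perimeter = 3.5074
Total perimeter = 7.015


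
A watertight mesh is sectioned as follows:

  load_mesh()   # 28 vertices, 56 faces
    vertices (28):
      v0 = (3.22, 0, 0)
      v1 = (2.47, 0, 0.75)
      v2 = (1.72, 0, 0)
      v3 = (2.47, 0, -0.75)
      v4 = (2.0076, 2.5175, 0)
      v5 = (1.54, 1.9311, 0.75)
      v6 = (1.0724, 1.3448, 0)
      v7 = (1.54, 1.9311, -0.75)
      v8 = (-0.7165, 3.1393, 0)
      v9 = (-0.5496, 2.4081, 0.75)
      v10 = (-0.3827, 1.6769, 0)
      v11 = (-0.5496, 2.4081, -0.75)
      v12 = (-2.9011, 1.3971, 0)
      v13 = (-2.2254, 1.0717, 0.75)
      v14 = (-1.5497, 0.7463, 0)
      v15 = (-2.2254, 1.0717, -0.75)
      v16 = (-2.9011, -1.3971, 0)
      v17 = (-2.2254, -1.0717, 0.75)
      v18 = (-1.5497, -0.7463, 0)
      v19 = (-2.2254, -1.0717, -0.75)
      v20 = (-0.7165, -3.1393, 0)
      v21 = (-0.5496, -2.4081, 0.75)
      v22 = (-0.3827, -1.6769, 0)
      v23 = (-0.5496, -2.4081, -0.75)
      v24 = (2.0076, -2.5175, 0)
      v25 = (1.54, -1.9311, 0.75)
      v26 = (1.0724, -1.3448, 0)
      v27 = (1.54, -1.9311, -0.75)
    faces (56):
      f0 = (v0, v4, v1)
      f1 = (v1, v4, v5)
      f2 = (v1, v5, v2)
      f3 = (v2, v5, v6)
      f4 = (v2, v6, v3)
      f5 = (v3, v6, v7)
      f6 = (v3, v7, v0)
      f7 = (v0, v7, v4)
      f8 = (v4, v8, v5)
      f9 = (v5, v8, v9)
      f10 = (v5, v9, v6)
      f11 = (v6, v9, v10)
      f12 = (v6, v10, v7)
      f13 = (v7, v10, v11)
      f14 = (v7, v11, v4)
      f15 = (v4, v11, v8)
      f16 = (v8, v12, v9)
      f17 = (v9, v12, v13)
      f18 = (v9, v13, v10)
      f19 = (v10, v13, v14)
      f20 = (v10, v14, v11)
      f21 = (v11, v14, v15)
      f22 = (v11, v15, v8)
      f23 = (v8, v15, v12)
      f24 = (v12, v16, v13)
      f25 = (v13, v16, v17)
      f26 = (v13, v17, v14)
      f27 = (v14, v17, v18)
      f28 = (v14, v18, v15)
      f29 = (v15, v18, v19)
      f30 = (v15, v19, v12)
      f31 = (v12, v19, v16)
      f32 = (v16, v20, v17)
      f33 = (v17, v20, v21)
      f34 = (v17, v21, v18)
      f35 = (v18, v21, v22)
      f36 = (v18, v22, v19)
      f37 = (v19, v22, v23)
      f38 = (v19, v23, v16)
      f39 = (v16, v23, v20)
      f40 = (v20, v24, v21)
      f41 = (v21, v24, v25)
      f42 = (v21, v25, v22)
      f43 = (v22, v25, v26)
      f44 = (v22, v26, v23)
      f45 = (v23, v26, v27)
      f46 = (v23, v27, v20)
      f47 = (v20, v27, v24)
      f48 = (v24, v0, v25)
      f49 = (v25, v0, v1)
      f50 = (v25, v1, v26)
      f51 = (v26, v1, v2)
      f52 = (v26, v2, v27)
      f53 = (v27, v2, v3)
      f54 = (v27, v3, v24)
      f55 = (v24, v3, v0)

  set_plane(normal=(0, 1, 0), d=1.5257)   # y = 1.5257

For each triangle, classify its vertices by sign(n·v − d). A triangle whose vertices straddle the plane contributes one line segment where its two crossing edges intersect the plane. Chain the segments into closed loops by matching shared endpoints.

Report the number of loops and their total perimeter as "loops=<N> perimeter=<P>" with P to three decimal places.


Straddling triangles (18 of 56):
  (v0,v4,v1) [-+-] → (2.48524, 1.5257, 0)–(2.18977, 1.5257, 0.295472)  len=0.4179
  (v1,v4,v5) [-++] → (2.18977, 1.5257, 0.295472)–(1.73524, 1.5257, 0.75)  len=0.6428
  (v1,v5,v2) [-+-] → (1.73524, 1.5257, 0.75)–(1.57779, 1.5257, 0.592551)  len=0.2227
  (v2,v5,v6) [-+-] → (1.57779, 1.5257, 0.592551)–(1.21668, 1.5257, 0.231409)  len=0.5107
  (v3,v6,v7) [--+] → (1.21668, 1.5257, -0.231409)–(1.73524, 1.5257, -0.75)  len=0.7334
  (v3,v7,v0) [-+-] → (1.73524, 1.5257, -0.75)–(1.89269, 1.5257, -0.592551)  len=0.2227
  (v0,v7,v4) [-++] → (1.89269, 1.5257, -0.592551)–(2.48524, 1.5257, 0)  len=0.8380
  (v5,v9,v6) [++-] → (0.796448, 1.5257, 0.127598)–(1.21668, 1.5257, 0.231409)  len=0.4329
  (v6,v9,v10) [-++] → (0.796448, 1.5257, 0.127598)–(0.279785, 1.5257, 0)  len=0.5322
  (v6,v10,v7) [-++] → (0.279785, 1.5257, 0)–(1.21668, 1.5257, -0.231409)  len=0.9650
  (v8,v12,v9) [+-+] → (-2.73984, 1.5257, 0)–(-2.60199, 1.5257, 0.0954006)  len=0.1676
  (v9,v12,v13) [+--] → (-2.60199, 1.5257, 0.0954006)–(-1.6561, 1.5257, 0.75)  len=1.1503
  (v9,v13,v10) [+-+] → (-1.6561, 1.5257, 0.75)–(-0.843071, 1.5257, 0.187376)  len=0.9887
  (v10,v13,v14) [+--] → (-0.843071, 1.5257, 0.187376)–(-0.572309, 1.5257, 0)  len=0.3293
  (v10,v14,v11) [+-+] → (-0.572309, 1.5257, 0)–(-1.08064, 1.5257, -0.351757)  len=0.6182
  (v11,v14,v15) [+--] → (-1.08064, 1.5257, -0.351757)–(-1.6561, 1.5257, -0.75)  len=0.6998
  (v11,v15,v8) [+-+] → (-1.6561, 1.5257, -0.75)–(-1.89408, 1.5257, -0.585316)  len=0.2894
  (v8,v15,v12) [+--] → (-1.89408, 1.5257, -0.585316)–(-2.73984, 1.5257, 0)  len=1.0286

Chained into 2 loop(s):
  loop 1: 10 segments, perimeter = 5.5182
  loop 2: 8 segments, perimeter = 5.2719
Total perimeter = 10.790

loops=2 perimeter=10.790


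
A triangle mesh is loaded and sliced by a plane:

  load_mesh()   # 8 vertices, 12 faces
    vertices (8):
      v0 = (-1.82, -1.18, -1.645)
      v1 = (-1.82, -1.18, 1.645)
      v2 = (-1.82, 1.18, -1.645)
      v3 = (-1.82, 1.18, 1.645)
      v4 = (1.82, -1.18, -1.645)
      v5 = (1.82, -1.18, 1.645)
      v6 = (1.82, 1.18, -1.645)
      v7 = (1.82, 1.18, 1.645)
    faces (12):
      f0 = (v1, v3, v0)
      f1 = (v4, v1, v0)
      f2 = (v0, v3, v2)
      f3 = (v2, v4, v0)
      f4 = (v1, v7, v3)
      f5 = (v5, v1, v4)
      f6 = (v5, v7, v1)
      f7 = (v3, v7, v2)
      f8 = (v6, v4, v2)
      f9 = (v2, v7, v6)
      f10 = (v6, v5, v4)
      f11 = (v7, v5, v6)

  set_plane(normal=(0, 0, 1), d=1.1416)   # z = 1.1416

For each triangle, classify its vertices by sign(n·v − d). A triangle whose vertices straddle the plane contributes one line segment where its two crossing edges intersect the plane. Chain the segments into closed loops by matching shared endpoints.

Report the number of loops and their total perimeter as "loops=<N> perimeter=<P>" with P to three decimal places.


Straddling triangles (8 of 12):
  (v1,v3,v0) [++-] → (-1.82, 0.818898, 1.1416)–(-1.82, -1.18, 1.1416)  len=1.9989
  (v4,v1,v0) [-+-] → (-1.26305, -1.18, 1.1416)–(-1.82, -1.18, 1.1416)  len=0.5570
  (v0,v3,v2) [-+-] → (-1.82, 0.818898, 1.1416)–(-1.82, 1.18, 1.1416)  len=0.3611
  (v5,v1,v4) [++-] → (-1.26305, -1.18, 1.1416)–(1.82, -1.18, 1.1416)  len=3.0830
  (v3,v7,v2) [++-] → (1.26305, 1.18, 1.1416)–(-1.82, 1.18, 1.1416)  len=3.0830
  (v2,v7,v6) [-+-] → (1.26305, 1.18, 1.1416)–(1.82, 1.18, 1.1416)  len=0.5570
  (v6,v5,v4) [-+-] → (1.82, -0.818898, 1.1416)–(1.82, -1.18, 1.1416)  len=0.3611
  (v7,v5,v6) [++-] → (1.82, -0.818898, 1.1416)–(1.82, 1.18, 1.1416)  len=1.9989

Chained into 1 loop(s):
  loop 1: 8 segments, perimeter = 12.0000
Total perimeter = 12.000

loops=1 perimeter=12.000


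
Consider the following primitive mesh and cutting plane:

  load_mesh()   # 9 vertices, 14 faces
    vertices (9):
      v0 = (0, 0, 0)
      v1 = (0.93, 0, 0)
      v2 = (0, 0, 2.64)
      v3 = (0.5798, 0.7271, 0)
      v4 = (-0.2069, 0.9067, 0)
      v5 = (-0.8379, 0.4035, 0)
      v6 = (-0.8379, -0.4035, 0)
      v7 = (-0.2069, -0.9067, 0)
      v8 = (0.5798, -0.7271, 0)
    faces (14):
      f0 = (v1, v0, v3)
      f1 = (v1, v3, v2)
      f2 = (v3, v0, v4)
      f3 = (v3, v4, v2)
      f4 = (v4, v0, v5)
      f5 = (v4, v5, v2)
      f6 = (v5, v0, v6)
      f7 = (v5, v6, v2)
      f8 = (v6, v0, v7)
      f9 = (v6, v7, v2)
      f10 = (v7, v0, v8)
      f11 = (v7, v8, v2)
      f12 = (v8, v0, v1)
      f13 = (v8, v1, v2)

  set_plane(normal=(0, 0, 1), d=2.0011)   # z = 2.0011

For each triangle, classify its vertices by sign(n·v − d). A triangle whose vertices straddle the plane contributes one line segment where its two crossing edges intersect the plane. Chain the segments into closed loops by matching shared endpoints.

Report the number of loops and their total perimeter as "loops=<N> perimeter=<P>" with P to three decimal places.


Straddling triangles (7 of 14):
  (v1,v3,v2) [--+] → (0.140316, 0.175964, 2.0011)–(0.225067, 0, 2.0011)  len=0.1953
  (v3,v4,v2) [--+] → (-0.0500714, 0.219428, 2.0011)–(0.140316, 0.175964, 2.0011)  len=0.1953
  (v4,v5,v2) [--+] → (-0.202778, 0.0976501, 2.0011)–(-0.0500714, 0.219428, 2.0011)  len=0.1953
  (v5,v6,v2) [--+] → (-0.202778, -0.0976501, 2.0011)–(-0.202778, 0.0976501, 2.0011)  len=0.1953
  (v6,v7,v2) [--+] → (-0.0500714, -0.219428, 2.0011)–(-0.202778, -0.0976501, 2.0011)  len=0.1953
  (v7,v8,v2) [--+] → (0.140316, -0.175964, 2.0011)–(-0.0500714, -0.219428, 2.0011)  len=0.1953
  (v8,v1,v2) [--+] → (0.225067, 0, 2.0011)–(0.140316, -0.175964, 2.0011)  len=0.1953

Chained into 1 loop(s):
  loop 1: 7 segments, perimeter = 1.3671
Total perimeter = 1.367

loops=1 perimeter=1.367


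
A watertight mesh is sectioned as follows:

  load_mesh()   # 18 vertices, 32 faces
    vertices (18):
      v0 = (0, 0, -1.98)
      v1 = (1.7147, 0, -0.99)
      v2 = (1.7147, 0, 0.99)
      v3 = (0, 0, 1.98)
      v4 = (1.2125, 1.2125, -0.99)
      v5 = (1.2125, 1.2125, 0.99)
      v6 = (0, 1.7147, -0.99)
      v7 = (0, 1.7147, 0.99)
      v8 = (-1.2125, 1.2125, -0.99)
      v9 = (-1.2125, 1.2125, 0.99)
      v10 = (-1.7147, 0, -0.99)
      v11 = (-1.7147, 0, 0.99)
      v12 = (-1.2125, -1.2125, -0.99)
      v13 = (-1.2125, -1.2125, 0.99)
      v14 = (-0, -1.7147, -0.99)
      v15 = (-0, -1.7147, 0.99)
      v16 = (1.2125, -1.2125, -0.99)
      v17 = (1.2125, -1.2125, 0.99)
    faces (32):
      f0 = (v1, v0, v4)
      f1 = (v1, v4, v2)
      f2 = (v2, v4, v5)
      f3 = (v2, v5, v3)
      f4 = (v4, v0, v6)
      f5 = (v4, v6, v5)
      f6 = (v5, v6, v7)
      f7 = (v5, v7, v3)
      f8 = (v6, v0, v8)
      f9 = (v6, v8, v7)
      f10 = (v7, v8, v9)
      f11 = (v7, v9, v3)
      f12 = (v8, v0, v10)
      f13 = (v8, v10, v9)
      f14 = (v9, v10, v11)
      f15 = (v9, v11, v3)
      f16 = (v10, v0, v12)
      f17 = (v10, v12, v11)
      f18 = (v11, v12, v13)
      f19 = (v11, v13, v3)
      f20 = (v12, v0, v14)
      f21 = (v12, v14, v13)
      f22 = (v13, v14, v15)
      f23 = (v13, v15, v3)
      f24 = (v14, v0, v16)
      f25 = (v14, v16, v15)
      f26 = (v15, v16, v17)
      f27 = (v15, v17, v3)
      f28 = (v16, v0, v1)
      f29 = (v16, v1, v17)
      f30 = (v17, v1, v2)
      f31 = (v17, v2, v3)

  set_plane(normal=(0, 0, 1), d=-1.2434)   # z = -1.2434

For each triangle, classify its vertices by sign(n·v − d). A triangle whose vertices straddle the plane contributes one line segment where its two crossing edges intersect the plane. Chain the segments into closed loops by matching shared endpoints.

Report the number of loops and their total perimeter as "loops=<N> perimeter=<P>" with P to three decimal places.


Straddling triangles (8 of 32):
  (v1,v0,v4) [+-+] → (1.27581, 0, -1.2434)–(0.902149, 0.902149, -1.2434)  len=0.9765
  (v4,v0,v6) [+-+] → (0.902149, 0.902149, -1.2434)–(0, 1.27581, -1.2434)  len=0.9765
  (v6,v0,v8) [+-+] → (0, 1.27581, -1.2434)–(-0.902149, 0.902149, -1.2434)  len=0.9765
  (v8,v0,v10) [+-+] → (-0.902149, 0.902149, -1.2434)–(-1.27581, 0, -1.2434)  len=0.9765
  (v10,v0,v12) [+-+] → (-1.27581, 0, -1.2434)–(-0.902149, -0.902149, -1.2434)  len=0.9765
  (v12,v0,v14) [+-+] → (-0.902149, -0.902149, -1.2434)–(0, -1.27581, -1.2434)  len=0.9765
  (v14,v0,v16) [+-+] → (0, -1.27581, -1.2434)–(0.902149, -0.902149, -1.2434)  len=0.9765
  (v16,v0,v1) [+-+] → (0.902149, -0.902149, -1.2434)–(1.27581, 0, -1.2434)  len=0.9765

Chained into 1 loop(s):
  loop 1: 8 segments, perimeter = 7.8118
Total perimeter = 7.812

loops=1 perimeter=7.812


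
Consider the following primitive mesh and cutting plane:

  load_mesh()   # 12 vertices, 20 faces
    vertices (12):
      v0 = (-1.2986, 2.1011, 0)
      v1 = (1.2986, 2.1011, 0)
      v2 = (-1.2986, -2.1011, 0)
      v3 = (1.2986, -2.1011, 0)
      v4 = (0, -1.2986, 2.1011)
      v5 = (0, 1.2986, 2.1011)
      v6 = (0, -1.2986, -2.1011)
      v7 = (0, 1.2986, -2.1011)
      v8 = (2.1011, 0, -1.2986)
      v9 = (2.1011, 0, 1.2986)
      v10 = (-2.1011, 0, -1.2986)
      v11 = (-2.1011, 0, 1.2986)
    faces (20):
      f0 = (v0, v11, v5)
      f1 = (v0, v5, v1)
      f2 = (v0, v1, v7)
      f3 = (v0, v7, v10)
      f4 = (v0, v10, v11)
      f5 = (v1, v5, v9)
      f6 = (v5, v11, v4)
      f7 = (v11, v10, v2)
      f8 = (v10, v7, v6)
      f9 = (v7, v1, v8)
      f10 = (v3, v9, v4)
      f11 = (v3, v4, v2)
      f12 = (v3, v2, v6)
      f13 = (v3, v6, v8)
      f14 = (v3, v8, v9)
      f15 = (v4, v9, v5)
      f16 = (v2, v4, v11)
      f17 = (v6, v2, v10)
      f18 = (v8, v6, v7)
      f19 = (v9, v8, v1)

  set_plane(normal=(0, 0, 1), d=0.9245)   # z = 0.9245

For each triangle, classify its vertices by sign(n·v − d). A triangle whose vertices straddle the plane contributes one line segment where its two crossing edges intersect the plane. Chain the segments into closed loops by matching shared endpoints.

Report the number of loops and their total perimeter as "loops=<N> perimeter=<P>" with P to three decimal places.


Straddling triangles (10 of 20):
  (v0,v11,v5) [-++] → (-1.86992, 0.605284, 0.9245)–(-0.727206, 1.74799, 0.9245)  len=1.6160
  (v0,v5,v1) [-+-] → (-0.727206, 1.74799, 0.9245)–(0.727206, 1.74799, 0.9245)  len=1.4544
  (v0,v10,v11) [--+] → (-2.1011, 0, 0.9245)–(-1.86992, 0.605284, 0.9245)  len=0.6479
  (v1,v5,v9) [-++] → (0.727206, 1.74799, 0.9245)–(1.86992, 0.605284, 0.9245)  len=1.6160
  (v11,v10,v2) [+--] → (-2.1011, 0, 0.9245)–(-1.86992, -0.605284, 0.9245)  len=0.6479
  (v3,v9,v4) [-++] → (1.86992, -0.605284, 0.9245)–(0.727206, -1.74799, 0.9245)  len=1.6160
  (v3,v4,v2) [-+-] → (0.727206, -1.74799, 0.9245)–(-0.727206, -1.74799, 0.9245)  len=1.4544
  (v3,v8,v9) [--+] → (2.1011, 0, 0.9245)–(1.86992, -0.605284, 0.9245)  len=0.6479
  (v2,v4,v11) [-++] → (-0.727206, -1.74799, 0.9245)–(-1.86992, -0.605284, 0.9245)  len=1.6160
  (v9,v8,v1) [+--] → (2.1011, 0, 0.9245)–(1.86992, 0.605284, 0.9245)  len=0.6479

Chained into 1 loop(s):
  loop 1: 10 segments, perimeter = 11.9647
Total perimeter = 11.965

loops=1 perimeter=11.965


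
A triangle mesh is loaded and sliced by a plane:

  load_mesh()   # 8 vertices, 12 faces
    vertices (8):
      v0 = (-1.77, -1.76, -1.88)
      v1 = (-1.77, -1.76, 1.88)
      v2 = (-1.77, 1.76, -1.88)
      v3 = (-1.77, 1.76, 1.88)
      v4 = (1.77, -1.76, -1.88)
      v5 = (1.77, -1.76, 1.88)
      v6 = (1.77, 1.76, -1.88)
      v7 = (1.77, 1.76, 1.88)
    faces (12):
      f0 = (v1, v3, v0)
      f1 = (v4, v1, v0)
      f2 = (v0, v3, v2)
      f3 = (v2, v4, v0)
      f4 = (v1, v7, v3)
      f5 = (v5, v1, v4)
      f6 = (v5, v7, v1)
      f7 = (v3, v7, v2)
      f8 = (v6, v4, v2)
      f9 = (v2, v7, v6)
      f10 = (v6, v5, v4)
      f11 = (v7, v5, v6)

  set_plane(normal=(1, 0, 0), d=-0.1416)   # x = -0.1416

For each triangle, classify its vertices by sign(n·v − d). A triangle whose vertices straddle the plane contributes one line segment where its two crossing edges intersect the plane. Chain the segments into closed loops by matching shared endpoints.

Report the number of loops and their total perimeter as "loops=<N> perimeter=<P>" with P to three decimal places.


loops=1 perimeter=14.560

Straddling triangles (8 of 12):
  (v4,v1,v0) [+--] → (-0.1416, -1.76, 0.1504)–(-0.1416, -1.76, -1.88)  len=2.0304
  (v2,v4,v0) [-+-] → (-0.1416, 0.1408, -1.88)–(-0.1416, -1.76, -1.88)  len=1.9008
  (v1,v7,v3) [-+-] → (-0.1416, -0.1408, 1.88)–(-0.1416, 1.76, 1.88)  len=1.9008
  (v5,v1,v4) [+-+] → (-0.1416, -1.76, 1.88)–(-0.1416, -1.76, 0.1504)  len=1.7296
  (v5,v7,v1) [++-] → (-0.1416, -0.1408, 1.88)–(-0.1416, -1.76, 1.88)  len=1.6192
  (v3,v7,v2) [-+-] → (-0.1416, 1.76, 1.88)–(-0.1416, 1.76, -0.1504)  len=2.0304
  (v6,v4,v2) [++-] → (-0.1416, 0.1408, -1.88)–(-0.1416, 1.76, -1.88)  len=1.6192
  (v2,v7,v6) [-++] → (-0.1416, 1.76, -0.1504)–(-0.1416, 1.76, -1.88)  len=1.7296

Chained into 1 loop(s):
  loop 1: 8 segments, perimeter = 14.5600
Total perimeter = 14.560


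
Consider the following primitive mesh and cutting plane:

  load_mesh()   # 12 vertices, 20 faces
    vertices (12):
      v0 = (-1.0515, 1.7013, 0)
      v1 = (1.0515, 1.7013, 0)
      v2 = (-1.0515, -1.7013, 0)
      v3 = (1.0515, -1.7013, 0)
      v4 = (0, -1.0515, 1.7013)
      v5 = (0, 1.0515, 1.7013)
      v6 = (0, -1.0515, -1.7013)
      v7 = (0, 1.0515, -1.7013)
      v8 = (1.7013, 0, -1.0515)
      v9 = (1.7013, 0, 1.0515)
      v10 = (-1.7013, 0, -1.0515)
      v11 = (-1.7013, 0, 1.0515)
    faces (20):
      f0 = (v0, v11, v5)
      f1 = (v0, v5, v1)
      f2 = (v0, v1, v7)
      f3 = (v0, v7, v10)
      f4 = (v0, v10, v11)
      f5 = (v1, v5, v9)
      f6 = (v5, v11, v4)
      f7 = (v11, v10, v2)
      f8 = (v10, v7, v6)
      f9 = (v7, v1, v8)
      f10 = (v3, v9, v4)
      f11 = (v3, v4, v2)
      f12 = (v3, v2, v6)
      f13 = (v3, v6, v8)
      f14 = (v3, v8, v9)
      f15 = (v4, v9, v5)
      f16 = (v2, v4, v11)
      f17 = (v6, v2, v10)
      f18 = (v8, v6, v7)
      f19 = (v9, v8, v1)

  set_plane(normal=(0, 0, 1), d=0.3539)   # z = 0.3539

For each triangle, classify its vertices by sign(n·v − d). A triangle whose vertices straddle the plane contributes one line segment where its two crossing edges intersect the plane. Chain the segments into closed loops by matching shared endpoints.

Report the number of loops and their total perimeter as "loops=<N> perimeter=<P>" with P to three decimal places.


loops=1 perimeter=10.638

Straddling triangles (10 of 20):
  (v0,v11,v5) [-++] → (-1.2702, 1.1287, 0.3539)–(-0.83277, 1.56613, 0.3539)  len=0.6186
  (v0,v5,v1) [-+-] → (-0.83277, 1.56613, 0.3539)–(0.83277, 1.56613, 0.3539)  len=1.6655
  (v0,v10,v11) [--+] → (-1.7013, 0, 0.3539)–(-1.2702, 1.1287, 0.3539)  len=1.2082
  (v1,v5,v9) [-++] → (0.83277, 1.56613, 0.3539)–(1.2702, 1.1287, 0.3539)  len=0.6186
  (v11,v10,v2) [+--] → (-1.7013, 0, 0.3539)–(-1.2702, -1.1287, 0.3539)  len=1.2082
  (v3,v9,v4) [-++] → (1.2702, -1.1287, 0.3539)–(0.83277, -1.56613, 0.3539)  len=0.6186
  (v3,v4,v2) [-+-] → (0.83277, -1.56613, 0.3539)–(-0.83277, -1.56613, 0.3539)  len=1.6655
  (v3,v8,v9) [--+] → (1.7013, 0, 0.3539)–(1.2702, -1.1287, 0.3539)  len=1.2082
  (v2,v4,v11) [-++] → (-0.83277, -1.56613, 0.3539)–(-1.2702, -1.1287, 0.3539)  len=0.6186
  (v9,v8,v1) [+--] → (1.7013, 0, 0.3539)–(1.2702, 1.1287, 0.3539)  len=1.2082

Chained into 1 loop(s):
  loop 1: 10 segments, perimeter = 10.6385
Total perimeter = 10.638


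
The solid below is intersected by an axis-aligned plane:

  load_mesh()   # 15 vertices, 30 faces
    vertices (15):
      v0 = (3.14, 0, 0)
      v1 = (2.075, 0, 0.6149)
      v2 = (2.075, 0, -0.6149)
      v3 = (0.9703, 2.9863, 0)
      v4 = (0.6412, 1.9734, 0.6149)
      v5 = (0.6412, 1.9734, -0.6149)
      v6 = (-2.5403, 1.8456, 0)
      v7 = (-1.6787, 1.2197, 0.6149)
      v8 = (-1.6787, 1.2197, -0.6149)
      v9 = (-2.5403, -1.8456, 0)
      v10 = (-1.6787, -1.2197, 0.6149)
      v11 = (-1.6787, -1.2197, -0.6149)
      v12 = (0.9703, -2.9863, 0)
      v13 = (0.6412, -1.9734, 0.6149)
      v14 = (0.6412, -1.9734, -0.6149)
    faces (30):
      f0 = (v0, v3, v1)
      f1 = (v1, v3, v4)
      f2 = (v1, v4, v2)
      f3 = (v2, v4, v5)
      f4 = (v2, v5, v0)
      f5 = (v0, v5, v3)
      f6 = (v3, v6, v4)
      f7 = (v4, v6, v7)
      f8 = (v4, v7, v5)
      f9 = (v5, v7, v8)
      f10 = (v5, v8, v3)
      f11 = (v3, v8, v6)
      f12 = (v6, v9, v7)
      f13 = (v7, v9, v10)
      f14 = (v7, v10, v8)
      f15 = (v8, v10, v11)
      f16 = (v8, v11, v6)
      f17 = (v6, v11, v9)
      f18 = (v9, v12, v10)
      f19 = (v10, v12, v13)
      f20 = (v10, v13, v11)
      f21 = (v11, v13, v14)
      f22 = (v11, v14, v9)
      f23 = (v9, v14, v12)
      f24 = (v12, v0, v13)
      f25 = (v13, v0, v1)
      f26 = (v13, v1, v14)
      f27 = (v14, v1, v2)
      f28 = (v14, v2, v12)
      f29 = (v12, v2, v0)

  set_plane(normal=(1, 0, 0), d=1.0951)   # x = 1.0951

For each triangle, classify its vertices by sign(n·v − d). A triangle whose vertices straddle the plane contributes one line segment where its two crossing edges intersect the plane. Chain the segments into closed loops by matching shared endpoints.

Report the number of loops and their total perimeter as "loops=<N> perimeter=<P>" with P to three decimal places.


loops=2 perimeter=8.818

Straddling triangles (12 of 30):
  (v0,v3,v1) [+-+] → (1.0951, 2.81453, 0)–(1.0951, 2.64893, 0.0694664)  len=0.1796
  (v1,v3,v4) [+--] → (1.0951, 2.64893, 0.0694664)–(1.0951, 1.34868, 0.6149)  len=1.4100
  (v1,v4,v2) [+-+] → (1.0951, 1.34868, 0.6149)–(1.0951, 1.34868, 0.225581)  len=0.3893
  (v2,v4,v5) [+--] → (1.0951, 1.34868, 0.225581)–(1.0951, 1.34868, -0.6149)  len=0.8405
  (v2,v5,v0) [+-+] → (1.0951, 1.34868, -0.6149)–(1.0951, 1.61494, -0.503205)  len=0.2887
  (v0,v5,v3) [+--] → (1.0951, 1.61494, -0.503205)–(1.0951, 2.81453, 0)  len=1.3009
  (v12,v0,v13) [-+-] → (1.0951, -2.81453, 0)–(1.0951, -1.61494, 0.503205)  len=1.3009
  (v13,v0,v1) [-++] → (1.0951, -1.61494, 0.503205)–(1.0951, -1.34868, 0.6149)  len=0.2887
  (v13,v1,v14) [-+-] → (1.0951, -1.34868, 0.6149)–(1.0951, -1.34868, -0.225581)  len=0.8405
  (v14,v1,v2) [-++] → (1.0951, -1.34868, -0.225581)–(1.0951, -1.34868, -0.6149)  len=0.3893
  (v14,v2,v12) [-+-] → (1.0951, -1.34868, -0.6149)–(1.0951, -2.64893, -0.0694664)  len=1.4100
  (v12,v2,v0) [-++] → (1.0951, -2.64893, -0.0694664)–(1.0951, -2.81453, 0)  len=0.1796

Chained into 2 loop(s):
  loop 1: 6 segments, perimeter = 4.4090
  loop 2: 6 segments, perimeter = 4.4090
Total perimeter = 8.818


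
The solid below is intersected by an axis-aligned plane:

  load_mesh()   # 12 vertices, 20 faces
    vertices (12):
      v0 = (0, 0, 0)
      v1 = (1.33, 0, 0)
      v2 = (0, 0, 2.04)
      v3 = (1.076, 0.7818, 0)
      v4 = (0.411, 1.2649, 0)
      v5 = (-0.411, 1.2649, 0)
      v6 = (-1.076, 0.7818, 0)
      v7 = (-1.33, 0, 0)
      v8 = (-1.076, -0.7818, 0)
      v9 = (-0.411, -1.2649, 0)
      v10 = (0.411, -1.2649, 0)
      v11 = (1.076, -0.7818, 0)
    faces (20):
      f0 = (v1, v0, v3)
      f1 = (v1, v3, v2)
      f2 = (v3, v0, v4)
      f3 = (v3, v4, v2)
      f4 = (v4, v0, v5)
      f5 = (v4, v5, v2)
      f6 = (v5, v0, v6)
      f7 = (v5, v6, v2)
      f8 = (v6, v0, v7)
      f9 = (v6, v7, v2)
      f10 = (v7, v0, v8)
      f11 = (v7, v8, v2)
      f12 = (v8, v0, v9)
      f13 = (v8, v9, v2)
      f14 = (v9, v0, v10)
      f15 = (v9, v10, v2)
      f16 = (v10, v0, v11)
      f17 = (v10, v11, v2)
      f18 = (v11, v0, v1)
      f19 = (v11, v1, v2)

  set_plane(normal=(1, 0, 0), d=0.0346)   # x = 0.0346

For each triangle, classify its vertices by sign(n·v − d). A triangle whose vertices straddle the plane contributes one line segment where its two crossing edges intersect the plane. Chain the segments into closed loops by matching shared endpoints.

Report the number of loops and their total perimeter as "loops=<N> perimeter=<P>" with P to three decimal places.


Straddling triangles (12 of 20):
  (v1,v0,v3) [+-+] → (0.0346, 0, 0)–(0.0346, 0.0251397, 0)  len=0.0251
  (v1,v3,v2) [++-] → (0.0346, 0.0251397, 1.9744)–(0.0346, 0, 1.98693)  len=0.0281
  (v3,v0,v4) [+-+] → (0.0346, 0.0251397, 0)–(0.0346, 0.106485, 0)  len=0.0813
  (v3,v4,v2) [++-] → (0.0346, 0.106485, 1.86826)–(0.0346, 0.0251397, 1.9744)  len=0.1337
  (v4,v0,v5) [+--] → (0.0346, 0.106485, 0)–(0.0346, 1.2649, 0)  len=1.1584
  (v4,v5,v2) [+--] → (0.0346, 1.2649, 0)–(0.0346, 0.106485, 1.86826)  len=2.1983
  (v9,v0,v10) [--+] → (0.0346, -0.106485, 0)–(0.0346, -1.2649, 0)  len=1.1584
  (v9,v10,v2) [-+-] → (0.0346, -1.2649, 0)–(0.0346, -0.106485, 1.86826)  len=2.1983
  (v10,v0,v11) [+-+] → (0.0346, -0.106485, 0)–(0.0346, -0.0251397, 0)  len=0.0813
  (v10,v11,v2) [++-] → (0.0346, -0.0251397, 1.9744)–(0.0346, -0.106485, 1.86826)  len=0.1337
  (v11,v0,v1) [+-+] → (0.0346, -0.0251397, 0)–(0.0346, 0, 0)  len=0.0251
  (v11,v1,v2) [++-] → (0.0346, 0, 1.98693)–(0.0346, -0.0251397, 1.9744)  len=0.0281

Chained into 1 loop(s):
  loop 1: 12 segments, perimeter = 7.2499
Total perimeter = 7.250

loops=1 perimeter=7.250


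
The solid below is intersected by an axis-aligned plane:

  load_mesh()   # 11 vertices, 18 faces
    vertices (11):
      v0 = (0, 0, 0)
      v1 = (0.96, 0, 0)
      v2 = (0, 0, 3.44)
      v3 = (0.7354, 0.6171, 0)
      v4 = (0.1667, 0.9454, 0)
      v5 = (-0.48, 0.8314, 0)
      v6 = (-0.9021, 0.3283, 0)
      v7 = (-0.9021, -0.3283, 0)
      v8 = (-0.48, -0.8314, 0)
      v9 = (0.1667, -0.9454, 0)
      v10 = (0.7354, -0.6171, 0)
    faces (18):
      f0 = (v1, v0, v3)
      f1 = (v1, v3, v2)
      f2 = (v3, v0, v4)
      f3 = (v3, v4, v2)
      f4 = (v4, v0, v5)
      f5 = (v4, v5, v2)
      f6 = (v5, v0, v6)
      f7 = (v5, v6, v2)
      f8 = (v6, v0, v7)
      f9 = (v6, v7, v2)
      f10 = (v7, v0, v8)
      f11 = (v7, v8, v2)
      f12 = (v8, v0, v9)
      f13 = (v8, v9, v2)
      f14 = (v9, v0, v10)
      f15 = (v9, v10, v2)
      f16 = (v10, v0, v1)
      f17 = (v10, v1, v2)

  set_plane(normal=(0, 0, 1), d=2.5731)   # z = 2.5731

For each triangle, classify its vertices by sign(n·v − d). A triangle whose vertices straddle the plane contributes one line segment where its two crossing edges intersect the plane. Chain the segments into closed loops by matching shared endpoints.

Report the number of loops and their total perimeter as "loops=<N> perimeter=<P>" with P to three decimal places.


Straddling triangles (9 of 18):
  (v1,v3,v2) [--+] → (0.185325, 0.155513, 2.5731)–(0.241926, 0, 2.5731)  len=0.1655
  (v3,v4,v2) [--+] → (0.0420094, 0.238246, 2.5731)–(0.185325, 0.155513, 2.5731)  len=0.1655
  (v4,v5,v2) [--+] → (-0.120963, 0.209518, 2.5731)–(0.0420094, 0.238246, 2.5731)  len=0.1655
  (v5,v6,v2) [--+] → (-0.227334, 0.0827335, 2.5731)–(-0.120963, 0.209518, 2.5731)  len=0.1655
  (v6,v7,v2) [--+] → (-0.227334, -0.0827335, 2.5731)–(-0.227334, 0.0827335, 2.5731)  len=0.1655
  (v7,v8,v2) [--+] → (-0.120963, -0.209518, 2.5731)–(-0.227334, -0.0827335, 2.5731)  len=0.1655
  (v8,v9,v2) [--+] → (0.0420094, -0.238246, 2.5731)–(-0.120963, -0.209518, 2.5731)  len=0.1655
  (v9,v10,v2) [--+] → (0.185325, -0.155513, 2.5731)–(0.0420094, -0.238246, 2.5731)  len=0.1655
  (v10,v1,v2) [--+] → (0.241926, 0, 2.5731)–(0.185325, -0.155513, 2.5731)  len=0.1655

Chained into 1 loop(s):
  loop 1: 9 segments, perimeter = 1.4894
Total perimeter = 1.489

loops=1 perimeter=1.489


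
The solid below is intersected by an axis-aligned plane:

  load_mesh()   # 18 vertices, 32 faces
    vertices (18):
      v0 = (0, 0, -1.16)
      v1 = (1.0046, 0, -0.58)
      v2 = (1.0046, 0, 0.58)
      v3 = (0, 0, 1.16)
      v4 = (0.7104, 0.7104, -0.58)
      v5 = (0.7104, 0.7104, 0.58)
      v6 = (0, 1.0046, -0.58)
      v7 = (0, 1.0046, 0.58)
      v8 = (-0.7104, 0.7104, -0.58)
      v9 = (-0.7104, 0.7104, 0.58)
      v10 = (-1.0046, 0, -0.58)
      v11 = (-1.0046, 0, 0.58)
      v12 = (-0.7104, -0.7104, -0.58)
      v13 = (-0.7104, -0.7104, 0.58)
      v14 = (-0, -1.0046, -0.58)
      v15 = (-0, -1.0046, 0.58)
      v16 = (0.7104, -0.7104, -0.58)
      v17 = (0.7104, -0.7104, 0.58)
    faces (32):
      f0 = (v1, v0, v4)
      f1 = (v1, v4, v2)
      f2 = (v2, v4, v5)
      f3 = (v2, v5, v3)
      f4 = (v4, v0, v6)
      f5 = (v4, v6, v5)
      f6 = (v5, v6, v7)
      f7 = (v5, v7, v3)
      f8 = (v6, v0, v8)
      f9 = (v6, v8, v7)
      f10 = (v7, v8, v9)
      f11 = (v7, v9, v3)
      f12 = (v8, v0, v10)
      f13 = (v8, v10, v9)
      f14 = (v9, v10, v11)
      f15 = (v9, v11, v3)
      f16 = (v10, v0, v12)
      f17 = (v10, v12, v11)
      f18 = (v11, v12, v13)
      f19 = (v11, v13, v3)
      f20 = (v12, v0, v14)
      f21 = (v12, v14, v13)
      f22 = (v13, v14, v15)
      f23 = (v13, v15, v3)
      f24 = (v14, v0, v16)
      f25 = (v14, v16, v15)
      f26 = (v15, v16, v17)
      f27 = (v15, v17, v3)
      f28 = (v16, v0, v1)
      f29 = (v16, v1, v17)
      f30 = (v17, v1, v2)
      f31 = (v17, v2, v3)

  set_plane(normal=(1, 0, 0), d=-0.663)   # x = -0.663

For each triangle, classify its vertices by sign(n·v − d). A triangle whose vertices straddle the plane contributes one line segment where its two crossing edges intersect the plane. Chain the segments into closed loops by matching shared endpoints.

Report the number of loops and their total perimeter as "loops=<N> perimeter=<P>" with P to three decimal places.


Straddling triangles (12 of 32):
  (v6,v0,v8) [++-] → (-0.663, 0.663, -0.618699)–(-0.663, 0.73003, -0.58)  len=0.0774
  (v6,v8,v7) [+-+] → (-0.663, 0.73003, -0.58)–(-0.663, 0.73003, -0.502601)  len=0.0774
  (v7,v8,v9) [+--] → (-0.663, 0.73003, -0.502601)–(-0.663, 0.73003, 0.58)  len=1.0826
  (v7,v9,v3) [+-+] → (-0.663, 0.73003, 0.58)–(-0.663, 0.663, 0.618699)  len=0.0774
  (v8,v0,v10) [-+-] → (-0.663, 0.663, -0.618699)–(-0.663, 0, -0.777221)  len=0.6817
  (v9,v11,v3) [--+] → (-0.663, 0, 0.777221)–(-0.663, 0.663, 0.618699)  len=0.6817
  (v10,v0,v12) [-+-] → (-0.663, 0, -0.777221)–(-0.663, -0.663, -0.618699)  len=0.6817
  (v11,v13,v3) [--+] → (-0.663, -0.663, 0.618699)–(-0.663, 0, 0.777221)  len=0.6817
  (v12,v0,v14) [-++] → (-0.663, -0.663, -0.618699)–(-0.663, -0.73003, -0.58)  len=0.0774
  (v12,v14,v13) [-+-] → (-0.663, -0.73003, -0.58)–(-0.663, -0.73003, 0.502601)  len=1.0826
  (v13,v14,v15) [-++] → (-0.663, -0.73003, 0.502601)–(-0.663, -0.73003, 0.58)  len=0.0774
  (v13,v15,v3) [-++] → (-0.663, -0.73003, 0.58)–(-0.663, -0.663, 0.618699)  len=0.0774

Chained into 1 loop(s):
  loop 1: 12 segments, perimeter = 5.3563
Total perimeter = 5.356

loops=1 perimeter=5.356


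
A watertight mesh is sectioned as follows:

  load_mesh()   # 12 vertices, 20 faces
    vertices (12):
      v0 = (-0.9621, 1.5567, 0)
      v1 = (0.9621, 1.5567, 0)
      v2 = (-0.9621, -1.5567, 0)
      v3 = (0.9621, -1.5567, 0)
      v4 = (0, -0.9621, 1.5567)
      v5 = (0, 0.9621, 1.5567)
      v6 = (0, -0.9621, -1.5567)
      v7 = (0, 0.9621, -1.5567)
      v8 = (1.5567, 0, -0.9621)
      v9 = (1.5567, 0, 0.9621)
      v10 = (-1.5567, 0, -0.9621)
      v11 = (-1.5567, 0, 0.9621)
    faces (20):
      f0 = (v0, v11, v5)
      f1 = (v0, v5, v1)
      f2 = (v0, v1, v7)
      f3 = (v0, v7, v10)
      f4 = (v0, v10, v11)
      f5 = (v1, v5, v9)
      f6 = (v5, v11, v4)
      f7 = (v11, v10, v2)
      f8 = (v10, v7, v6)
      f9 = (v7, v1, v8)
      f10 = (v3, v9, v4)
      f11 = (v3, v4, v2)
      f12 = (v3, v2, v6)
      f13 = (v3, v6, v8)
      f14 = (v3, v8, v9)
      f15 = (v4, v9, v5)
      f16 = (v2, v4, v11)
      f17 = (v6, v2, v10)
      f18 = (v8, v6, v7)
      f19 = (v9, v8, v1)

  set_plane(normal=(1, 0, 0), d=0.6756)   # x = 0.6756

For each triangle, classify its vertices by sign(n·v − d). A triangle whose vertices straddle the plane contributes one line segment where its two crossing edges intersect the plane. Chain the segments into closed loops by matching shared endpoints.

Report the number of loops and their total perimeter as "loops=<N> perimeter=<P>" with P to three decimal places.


loops=1 perimeter=8.887

Straddling triangles (10 of 20):
  (v0,v5,v1) [--+] → (0.6756, 1.37964, 0.463564)–(0.6756, 1.5567, 0)  len=0.4962
  (v0,v1,v7) [-+-] → (0.6756, 1.5567, 0)–(0.6756, 1.37964, -0.463564)  len=0.4962
  (v1,v5,v9) [+-+] → (0.6756, 1.37964, 0.463564)–(0.6756, 0.544553, 1.29865)  len=1.1810
  (v7,v1,v8) [-++] → (0.6756, 1.37964, -0.463564)–(0.6756, 0.544553, -1.29865)  len=1.1810
  (v3,v9,v4) [++-] → (0.6756, -0.544553, 1.29865)–(0.6756, -1.37964, 0.463564)  len=1.1810
  (v3,v4,v2) [+--] → (0.6756, -1.37964, 0.463564)–(0.6756, -1.5567, 0)  len=0.4962
  (v3,v2,v6) [+--] → (0.6756, -1.5567, 0)–(0.6756, -1.37964, -0.463564)  len=0.4962
  (v3,v6,v8) [+-+] → (0.6756, -1.37964, -0.463564)–(0.6756, -0.544553, -1.29865)  len=1.1810
  (v4,v9,v5) [-+-] → (0.6756, -0.544553, 1.29865)–(0.6756, 0.544553, 1.29865)  len=1.0891
  (v8,v6,v7) [+--] → (0.6756, -0.544553, -1.29865)–(0.6756, 0.544553, -1.29865)  len=1.0891

Chained into 1 loop(s):
  loop 1: 10 segments, perimeter = 8.8871
Total perimeter = 8.887
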